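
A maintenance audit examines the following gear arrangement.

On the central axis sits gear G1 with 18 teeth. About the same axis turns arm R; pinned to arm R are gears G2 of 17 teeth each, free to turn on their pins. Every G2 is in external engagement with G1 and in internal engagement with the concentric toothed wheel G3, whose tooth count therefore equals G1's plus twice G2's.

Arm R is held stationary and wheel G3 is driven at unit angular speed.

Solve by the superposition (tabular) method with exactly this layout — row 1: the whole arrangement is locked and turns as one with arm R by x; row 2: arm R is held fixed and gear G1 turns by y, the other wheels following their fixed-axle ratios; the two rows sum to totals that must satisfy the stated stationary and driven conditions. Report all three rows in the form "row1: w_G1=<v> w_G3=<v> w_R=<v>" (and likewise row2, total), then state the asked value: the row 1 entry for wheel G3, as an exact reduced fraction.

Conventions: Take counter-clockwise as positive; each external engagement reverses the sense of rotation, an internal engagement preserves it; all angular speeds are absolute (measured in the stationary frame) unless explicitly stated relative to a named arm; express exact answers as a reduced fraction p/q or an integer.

topology: planetary set — G1 18T / G2 17T / G3 52T, arm = carrier (Willis)
superposition row 1 [locked train]: every member turns x
superposition row 2 [arm held]: sun y, ring −(18/52)·y, arm 0
boundary: total ω_arm = x = 0 and total ω_ring = x − (18/52)·y = 1  ⇒  y = -26/9, x = 0
row 2 ring = −(18/52)·(-26/9) = 1
totals (row 1 + row 2): sun 0 + (-26/9) = -26/9, ring 0 + 1 = 1, arm 0 + 0 = 0
asked cell (row1, ring) = 0

row1: w_G1=0 w_G3=0 w_R=0
row2: w_G1=-26/9 w_G3=1 w_R=0
total: w_G1=-26/9 w_G3=1 w_R=0
asked value: 0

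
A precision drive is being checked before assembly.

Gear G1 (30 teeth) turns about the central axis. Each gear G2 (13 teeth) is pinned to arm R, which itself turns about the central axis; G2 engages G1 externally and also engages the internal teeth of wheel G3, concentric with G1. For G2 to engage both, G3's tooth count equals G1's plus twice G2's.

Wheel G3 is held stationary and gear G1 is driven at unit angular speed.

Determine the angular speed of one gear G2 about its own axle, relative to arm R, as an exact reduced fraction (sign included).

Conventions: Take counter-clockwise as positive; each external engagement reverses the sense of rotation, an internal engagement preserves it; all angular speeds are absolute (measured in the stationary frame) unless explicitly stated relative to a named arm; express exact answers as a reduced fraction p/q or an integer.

-840/559

recognized (axles ride arm R): planetary set, 30/13/56 teeth
ring teeth: 30 + 2·13 = 56
30(ω_sun−ω_arm) = −56(ω_ring−ω_arm),  ω_ring = 0, ω_sun = 1
30(1−ω_arm) = −56(0−ω_arm)  ⇒  86·ω_arm = 30  ⇒  ω_arm = 15/43
sun–planet mesh: 30·(1−15/43) = −13·(ω_p−ω_arm)  ⇒  ω_p−ω_arm = -840/559
exact speed ratio = -840/559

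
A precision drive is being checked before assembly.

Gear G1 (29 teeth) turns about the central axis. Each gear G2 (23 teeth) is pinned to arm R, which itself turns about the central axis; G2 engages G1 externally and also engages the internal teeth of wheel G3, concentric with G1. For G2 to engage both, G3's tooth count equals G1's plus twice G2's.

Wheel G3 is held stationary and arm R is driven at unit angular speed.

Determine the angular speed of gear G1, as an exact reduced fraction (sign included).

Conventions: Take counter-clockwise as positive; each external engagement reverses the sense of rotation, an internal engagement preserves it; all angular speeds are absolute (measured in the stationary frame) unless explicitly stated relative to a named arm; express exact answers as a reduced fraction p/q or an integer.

104/29

class = planetary set [G3 = 29+2·23 = 75; Willis about the carrier]
ring teeth: 29 + 2·23 = 75
29(ω_sun−ω_arm) = −75(ω_ring−ω_arm),  ω_ring = 0, ω_arm = 1
ω_sun = 1 − (75/29)(0−1) = 104/29
exact speed ratio = 104/29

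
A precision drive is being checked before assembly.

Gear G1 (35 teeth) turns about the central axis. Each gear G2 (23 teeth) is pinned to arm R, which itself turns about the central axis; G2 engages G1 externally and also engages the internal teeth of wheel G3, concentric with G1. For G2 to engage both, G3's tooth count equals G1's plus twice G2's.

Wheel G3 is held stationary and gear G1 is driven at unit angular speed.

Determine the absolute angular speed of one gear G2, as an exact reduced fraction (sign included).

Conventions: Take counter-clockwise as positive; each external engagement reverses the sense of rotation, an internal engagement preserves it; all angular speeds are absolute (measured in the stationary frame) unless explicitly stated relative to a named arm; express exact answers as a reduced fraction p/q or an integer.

-35/46

planetary set (35T centre, 23T on arm, 81T internal) — Willis relation
ring teeth: 35 + 2·23 = 81
35(ω_sun−ω_arm) = −81(ω_ring−ω_arm),  ω_ring = 0, ω_sun = 1
35(1−ω_arm) = −81(0−ω_arm)  ⇒  116·ω_arm = 35  ⇒  ω_arm = 35/116
sun–planet mesh: 35·(1−35/116) = −23·(ω_p−ω_arm)  ⇒  ω_p−ω_arm = -2835/2668
ω_p = 35/116 − 2835/2668 = -35/46
exact speed ratio = -35/46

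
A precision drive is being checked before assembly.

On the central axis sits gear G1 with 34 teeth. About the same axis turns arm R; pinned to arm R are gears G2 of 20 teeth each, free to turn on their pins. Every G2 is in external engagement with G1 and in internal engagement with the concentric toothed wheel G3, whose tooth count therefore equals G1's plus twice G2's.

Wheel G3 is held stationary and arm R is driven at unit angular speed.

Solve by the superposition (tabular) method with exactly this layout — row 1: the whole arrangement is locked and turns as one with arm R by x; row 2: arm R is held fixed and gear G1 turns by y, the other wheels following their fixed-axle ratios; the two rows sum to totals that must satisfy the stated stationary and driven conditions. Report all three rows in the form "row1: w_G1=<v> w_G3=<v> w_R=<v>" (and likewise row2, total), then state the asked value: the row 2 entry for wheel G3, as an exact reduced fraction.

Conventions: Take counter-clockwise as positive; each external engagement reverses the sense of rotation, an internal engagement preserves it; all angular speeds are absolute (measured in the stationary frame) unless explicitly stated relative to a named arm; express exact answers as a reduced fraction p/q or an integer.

row1: w_G1=1 w_G3=1 w_R=1
row2: w_G1=37/17 w_G3=-1 w_R=0
total: w_G1=54/17 w_G3=0 w_R=1
asked value: -1

class = planetary set [G3 = 34+2·20 = 74; Willis about the carrier]
row 1 — lock + rotate with arm: ω_sun = ω_ring = ω_arm = x
row 2 (arm held, sun turns y): ω_ring = −(34/74)·y, ω_arm = 0
boundary: total ω_ring = x − (34/74)·y = 0 and total ω_arm = x = 1  ⇒  y = 37/17, x = 1
row 2 ring = −(34/74)·37/17 = -1
totals (row 1 + row 2): sun 1 + 37/17 = 54/17, ring 1 + (-1) = 0, arm 1 + 0 = 1
asked cell (row2, ring) = -1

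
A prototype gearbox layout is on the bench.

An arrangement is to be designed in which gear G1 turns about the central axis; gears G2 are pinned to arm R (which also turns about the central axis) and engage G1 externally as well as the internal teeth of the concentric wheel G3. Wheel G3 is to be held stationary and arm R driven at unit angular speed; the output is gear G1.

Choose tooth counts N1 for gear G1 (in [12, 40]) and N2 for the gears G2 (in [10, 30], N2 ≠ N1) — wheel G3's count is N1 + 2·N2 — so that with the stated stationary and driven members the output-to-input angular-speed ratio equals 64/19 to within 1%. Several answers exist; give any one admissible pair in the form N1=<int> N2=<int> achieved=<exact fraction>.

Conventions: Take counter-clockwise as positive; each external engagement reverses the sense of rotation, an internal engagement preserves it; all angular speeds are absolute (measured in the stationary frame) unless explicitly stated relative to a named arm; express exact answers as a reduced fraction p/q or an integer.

N1=19 N2=13 achieved=64/19

design class (target 64/19): planetary set
Willis with ω_ring = 0: ω_sun/ω_arm = (N1+N3)/N1; set equal to 64/19  ⇒  N3/N1 = 64/19 − 1 = 45/19
N3 = N1 + 2·N2  ⇒  N2/N1 = (N3/N1 − 1)/2 = (45/19 − 1)/2 = 13/19
smallest multiple with N1 ≥ 12 and N2 ≥ 10: k = 1  ⇒  N1 = 1·19 = 19, N2 = 1·13 = 13 (N1 ≤ 40, N2 ≤ 30, N2 ≠ N1 ✓), N3 = 19 + 2·13 = 45
check: (N1+N3)/N1 with N1 = 19, N3 = 45 gives 64/19; |achieved − target| = 0 ≤ 16/475 ✓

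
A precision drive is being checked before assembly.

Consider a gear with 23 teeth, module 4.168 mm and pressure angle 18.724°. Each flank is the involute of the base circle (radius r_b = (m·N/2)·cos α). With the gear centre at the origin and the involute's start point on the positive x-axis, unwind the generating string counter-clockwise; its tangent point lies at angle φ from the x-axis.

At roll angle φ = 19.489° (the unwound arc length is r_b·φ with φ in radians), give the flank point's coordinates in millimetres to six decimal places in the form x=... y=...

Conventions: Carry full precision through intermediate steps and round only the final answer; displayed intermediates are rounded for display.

single-mesh involute tooth geometry (23T wheel at module 4.168)
pitch radius r_p = m·N/2 = 4.168·23/2 = 47.932000
base radius r_b = r_p·cos α = 47.932000·cos 18.724° = 45.395242
roll angle φ = 19.489° = 0.34014722 rad
x = r_b·(cos φ + φ·sin φ) = 47.945886
y = r_b·(sin φ − φ·cos φ) = 0.588649

x=47.945886 y=0.588649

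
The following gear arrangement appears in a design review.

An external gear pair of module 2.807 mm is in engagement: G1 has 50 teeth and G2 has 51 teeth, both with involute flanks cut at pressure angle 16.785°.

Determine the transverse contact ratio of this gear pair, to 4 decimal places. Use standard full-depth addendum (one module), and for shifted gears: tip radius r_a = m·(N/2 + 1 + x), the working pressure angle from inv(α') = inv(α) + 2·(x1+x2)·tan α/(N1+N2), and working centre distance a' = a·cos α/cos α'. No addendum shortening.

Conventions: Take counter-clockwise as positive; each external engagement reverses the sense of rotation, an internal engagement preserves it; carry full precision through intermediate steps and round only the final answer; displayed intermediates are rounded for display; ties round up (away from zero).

topology: single-mesh involute geometry — m = 2.807, 50T/51T pair
base radii: r_b1 = 67.185203, r_b2 = 68.528908
tip radii: r_a1 = 72.982000, r_a2 = 74.385500
no profile shift: α' = α, a' = a
action lengths: √(r_a1²−r_b1²) = 28.504750, √(r_a2²−r_b2²) = 28.930804
base pitch p_b = π·m·cos α = 8.442742
CR = (28.504750 + 28.930804 − 141.753500·sin 16.78500°)/8.442742 = 1.954319
contact ratio ≈ 1.9543

1.9543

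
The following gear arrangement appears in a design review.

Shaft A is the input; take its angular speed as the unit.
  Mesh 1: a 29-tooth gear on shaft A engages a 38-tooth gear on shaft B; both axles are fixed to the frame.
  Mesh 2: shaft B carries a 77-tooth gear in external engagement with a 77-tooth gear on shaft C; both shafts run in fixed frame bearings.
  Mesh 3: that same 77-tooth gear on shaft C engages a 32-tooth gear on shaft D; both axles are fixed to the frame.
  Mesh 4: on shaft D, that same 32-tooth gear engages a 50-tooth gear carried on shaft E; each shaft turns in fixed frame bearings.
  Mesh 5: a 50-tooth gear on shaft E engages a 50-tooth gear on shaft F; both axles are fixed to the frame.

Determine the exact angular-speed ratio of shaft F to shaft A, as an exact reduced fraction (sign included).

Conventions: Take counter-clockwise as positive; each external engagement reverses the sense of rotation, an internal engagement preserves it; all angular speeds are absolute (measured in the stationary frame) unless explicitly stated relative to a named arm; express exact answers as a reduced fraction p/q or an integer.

class = fixed-axis compound train [5 meshes; 5 ratios multiply, 5 sense flips]
mesh 1 [29T→38T]: running ratio 29/38, sense −
mesh 2 [77T→77T]: running ratio 29/38, sense +
mesh 3 [77T→32T]: running ratio 2233/1216, sense −
mesh 4 [32T→50T]: running ratio 2233/1900, sense +
mesh 5 [50T→50T]: running ratio 2233/1900, sense −
ω_out/ω_in = -2233/1900

-2233/1900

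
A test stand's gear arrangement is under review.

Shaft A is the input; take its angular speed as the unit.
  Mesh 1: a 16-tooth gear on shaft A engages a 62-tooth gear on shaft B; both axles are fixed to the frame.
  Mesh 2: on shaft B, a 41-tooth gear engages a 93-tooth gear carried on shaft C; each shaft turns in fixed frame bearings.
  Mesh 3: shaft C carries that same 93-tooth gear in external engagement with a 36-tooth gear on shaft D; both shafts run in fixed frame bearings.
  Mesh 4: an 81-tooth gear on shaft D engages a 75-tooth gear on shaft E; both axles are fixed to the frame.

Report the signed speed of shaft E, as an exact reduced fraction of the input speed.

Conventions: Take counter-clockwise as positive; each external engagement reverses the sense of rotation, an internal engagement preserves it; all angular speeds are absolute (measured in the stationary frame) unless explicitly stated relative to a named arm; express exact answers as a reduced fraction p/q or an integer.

246/775

4-mesh fixed-axis compound train (all bearings frame-fixed)
mesh 1 [16T→62T]: |ω|/ω_in = 1×16/62 = 8/31, sense flips to −
mesh 2 [41T→93T]: |ω|/ω_in = (8/31)×41/93 = 328/2883, sense flips to +
mesh 3 [93T→36T]: |ω|/ω_in = (328/2883)×93/36 = 82/279, sense flips to −
mesh 4 [81T→75T]: |ω|/ω_in = (82/279)×81/75 = 246/775, sense flips to +
signed output speed (× input speed) = 246/775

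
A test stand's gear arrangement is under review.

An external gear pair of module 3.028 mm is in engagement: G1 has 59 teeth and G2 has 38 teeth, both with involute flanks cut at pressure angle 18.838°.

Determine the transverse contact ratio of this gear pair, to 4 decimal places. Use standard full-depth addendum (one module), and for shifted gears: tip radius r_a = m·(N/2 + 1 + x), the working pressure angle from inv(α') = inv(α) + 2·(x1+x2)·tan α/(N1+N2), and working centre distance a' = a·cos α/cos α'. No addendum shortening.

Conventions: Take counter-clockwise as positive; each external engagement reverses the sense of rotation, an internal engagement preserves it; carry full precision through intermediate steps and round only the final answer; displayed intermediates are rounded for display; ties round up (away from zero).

1.8065

recognized (one external pair, fixed centres): single-mesh tooth geometry, m = 3.028, N1 = 59, N2 = 38
base radii: r_b1 = 84.541281, r_b2 = 54.450317
tip radii: r_a1 = 92.354000, r_a2 = 60.560000
no profile shift: α' = α, a' = a
action lengths: √(r_a1²−r_b1²) = 37.175706, √(r_a2²−r_b2²) = 26.508048
base pitch p_b = π·m·cos α = 9.003196
CR = (37.175706 + 26.508048 − 146.858000·sin 18.83800°)/9.003196 = 1.806499
contact ratio ≈ 1.8065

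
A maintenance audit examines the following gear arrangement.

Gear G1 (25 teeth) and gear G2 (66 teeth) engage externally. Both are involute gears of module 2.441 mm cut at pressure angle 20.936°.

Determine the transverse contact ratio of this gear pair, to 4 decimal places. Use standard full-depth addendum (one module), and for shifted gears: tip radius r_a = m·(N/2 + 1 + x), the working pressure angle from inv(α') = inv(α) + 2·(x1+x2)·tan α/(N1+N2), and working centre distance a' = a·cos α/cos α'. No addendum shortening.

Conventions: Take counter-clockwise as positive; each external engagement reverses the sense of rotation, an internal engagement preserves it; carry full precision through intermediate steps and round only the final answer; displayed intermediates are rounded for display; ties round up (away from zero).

1.6613

class = single-mesh tooth geometry [involute pair 25T × 66T, m = 2.441]
base radii: r_b1 = 28.498069, r_b2 = 75.234903
tip radii: r_a1 = 32.953500, r_a2 = 82.994000
no profile shift: α' = α, a' = a
action lengths: √(r_a1²−r_b1²) = 16.546698, √(r_a2²−r_b2²) = 35.038742
base pitch p_b = π·m·cos α = 7.162346
CR = (16.546698 + 35.038742 − 111.065500·sin 20.93600°)/7.162346 = 1.661323
contact ratio ≈ 1.6613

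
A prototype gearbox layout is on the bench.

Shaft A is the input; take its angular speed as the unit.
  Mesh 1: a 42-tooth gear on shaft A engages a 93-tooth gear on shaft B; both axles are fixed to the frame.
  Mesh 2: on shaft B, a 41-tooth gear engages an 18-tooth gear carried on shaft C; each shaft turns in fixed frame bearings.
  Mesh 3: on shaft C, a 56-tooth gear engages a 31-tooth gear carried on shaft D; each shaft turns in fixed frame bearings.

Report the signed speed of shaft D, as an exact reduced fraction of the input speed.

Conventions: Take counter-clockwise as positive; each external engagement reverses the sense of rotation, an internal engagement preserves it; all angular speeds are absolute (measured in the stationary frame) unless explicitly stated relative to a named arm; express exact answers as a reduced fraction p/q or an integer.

3-mesh fixed-axis compound train (all bearings frame-fixed)
mesh 1 [42T→93T]: |ω|/ω_in = 1×42/93 = 14/31, sense flips to −
mesh 2 [41T→18T]: |ω|/ω_in = (14/31)×41/18 = 287/279, sense flips to +
mesh 3 [56T→31T]: |ω|/ω_in = (287/279)×56/31 = 16072/8649, sense flips to −
signed output speed (× input speed) = -16072/8649

-16072/8649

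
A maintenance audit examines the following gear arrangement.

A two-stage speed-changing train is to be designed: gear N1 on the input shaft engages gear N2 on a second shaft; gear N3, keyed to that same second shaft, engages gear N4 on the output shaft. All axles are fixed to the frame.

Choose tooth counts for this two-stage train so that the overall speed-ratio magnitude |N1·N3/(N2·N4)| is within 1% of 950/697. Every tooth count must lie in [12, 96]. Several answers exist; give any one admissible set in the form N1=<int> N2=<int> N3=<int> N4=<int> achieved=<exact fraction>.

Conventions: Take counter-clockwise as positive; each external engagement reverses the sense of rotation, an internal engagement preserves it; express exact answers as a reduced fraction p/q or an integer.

N1=19 N2=17 N3=50 N4=41 achieved=950/697

class = fixed-axis compound train [2-stage, 950/697 wanted]
target = 950/697 in lowest terms: an exact hit needs N1·N3 = k·950 and N2·N4 = k·697 for one integer k, every count in [12, 96]; additionally prefer no 1:1 stage (N1 ≠ N2, N3 ≠ N4)
k = 1: N1·N3 = 950 = 19·50, N2·N4 = 697 = 17·41
achieved = 19·50/(17·41) = 950/697; |achieved − target| = 0 ≤ 19/1394 ✓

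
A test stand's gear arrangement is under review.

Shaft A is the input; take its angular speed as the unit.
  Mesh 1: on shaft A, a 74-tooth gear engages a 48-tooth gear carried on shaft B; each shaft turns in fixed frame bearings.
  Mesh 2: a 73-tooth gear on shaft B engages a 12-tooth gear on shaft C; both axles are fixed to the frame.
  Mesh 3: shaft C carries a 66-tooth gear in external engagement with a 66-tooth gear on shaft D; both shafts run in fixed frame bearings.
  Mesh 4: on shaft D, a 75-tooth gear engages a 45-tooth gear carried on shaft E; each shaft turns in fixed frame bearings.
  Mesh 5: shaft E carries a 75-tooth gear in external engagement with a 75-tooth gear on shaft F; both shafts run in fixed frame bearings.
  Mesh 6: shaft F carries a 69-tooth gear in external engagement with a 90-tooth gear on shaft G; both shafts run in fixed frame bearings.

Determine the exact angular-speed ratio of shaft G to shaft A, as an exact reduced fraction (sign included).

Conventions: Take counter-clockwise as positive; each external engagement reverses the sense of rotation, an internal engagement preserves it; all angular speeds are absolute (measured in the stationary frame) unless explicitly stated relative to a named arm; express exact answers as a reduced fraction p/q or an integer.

class = fixed-axis compound train [6 meshes; 6 ratios multiply, 6 sense flips]
mesh 1 [74T→48T]: running ratio 37/24, sense −
mesh 2 [73T→12T]: running ratio 2701/288, sense +
mesh 3 [66T→66T]: running ratio 2701/288, sense −
mesh 4 [75T→45T]: running ratio 13505/864, sense +
mesh 5 [75T→75T]: running ratio 13505/864, sense −
mesh 6 [69T→90T]: running ratio 62123/5184, sense +
ω_out/ω_in = 62123/5184

62123/5184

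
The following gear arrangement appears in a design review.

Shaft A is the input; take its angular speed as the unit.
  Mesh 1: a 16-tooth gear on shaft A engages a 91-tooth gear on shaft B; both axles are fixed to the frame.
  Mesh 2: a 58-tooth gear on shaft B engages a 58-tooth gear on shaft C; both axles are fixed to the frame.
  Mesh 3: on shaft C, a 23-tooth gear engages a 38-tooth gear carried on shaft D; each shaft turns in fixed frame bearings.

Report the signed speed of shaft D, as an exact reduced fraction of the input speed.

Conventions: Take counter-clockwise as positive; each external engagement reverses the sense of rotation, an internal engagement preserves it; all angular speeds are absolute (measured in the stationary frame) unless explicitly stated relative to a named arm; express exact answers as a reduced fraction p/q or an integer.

3-mesh fixed-axis compound train (all bearings frame-fixed)
mesh 1 [16T→91T]: |ω|/ω_in = 1×16/91 = 16/91, sense flips to −
mesh 2 [58T→58T]: |ω|/ω_in = (16/91)×58/58 = 16/91, sense flips to +
mesh 3 [23T→38T]: |ω|/ω_in = (16/91)×23/38 = 184/1729, sense flips to −
signed output speed (× input speed) = -184/1729

-184/1729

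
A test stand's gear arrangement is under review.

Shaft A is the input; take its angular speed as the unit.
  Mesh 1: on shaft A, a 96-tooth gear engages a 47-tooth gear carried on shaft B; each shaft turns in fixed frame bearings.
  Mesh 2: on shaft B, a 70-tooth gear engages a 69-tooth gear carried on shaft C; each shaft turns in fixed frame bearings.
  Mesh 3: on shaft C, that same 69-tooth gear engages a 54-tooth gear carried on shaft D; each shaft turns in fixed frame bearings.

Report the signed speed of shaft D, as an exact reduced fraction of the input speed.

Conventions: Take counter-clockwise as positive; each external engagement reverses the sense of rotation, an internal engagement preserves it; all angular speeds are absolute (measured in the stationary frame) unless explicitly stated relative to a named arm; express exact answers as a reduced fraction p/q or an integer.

-1120/423

3-mesh fixed-axis compound train (all bearings frame-fixed)
mesh 1 [96T→47T]: |ω|/ω_in = 1×96/47 = 96/47, sense flips to −
mesh 2 [70T→69T]: |ω|/ω_in = (96/47)×70/69 = 2240/1081, sense flips to +
mesh 3 [69T→54T]: |ω|/ω_in = (2240/1081)×69/54 = 1120/423, sense flips to −
signed output speed (× input speed) = -1120/423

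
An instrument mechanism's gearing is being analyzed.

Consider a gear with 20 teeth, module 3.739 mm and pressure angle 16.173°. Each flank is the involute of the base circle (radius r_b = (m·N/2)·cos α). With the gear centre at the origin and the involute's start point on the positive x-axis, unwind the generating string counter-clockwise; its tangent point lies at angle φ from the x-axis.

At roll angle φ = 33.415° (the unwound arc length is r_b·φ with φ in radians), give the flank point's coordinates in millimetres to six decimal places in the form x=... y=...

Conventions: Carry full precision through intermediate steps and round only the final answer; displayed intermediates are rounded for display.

x=41.507720 y=2.294617

recognized (one wheel, involute flank): single-mesh tooth geometry, m = 3.739, N = 20
pitch radius r_p = m·N/2 = 3.739·20/2 = 37.390000
base radius r_b = r_p·cos α = 37.390000·cos 16.173° = 35.910293
roll angle φ = 33.415° = 0.58320177 rad
x = r_b·(cos φ + φ·sin φ) = 41.507720
y = r_b·(sin φ − φ·cos φ) = 2.294617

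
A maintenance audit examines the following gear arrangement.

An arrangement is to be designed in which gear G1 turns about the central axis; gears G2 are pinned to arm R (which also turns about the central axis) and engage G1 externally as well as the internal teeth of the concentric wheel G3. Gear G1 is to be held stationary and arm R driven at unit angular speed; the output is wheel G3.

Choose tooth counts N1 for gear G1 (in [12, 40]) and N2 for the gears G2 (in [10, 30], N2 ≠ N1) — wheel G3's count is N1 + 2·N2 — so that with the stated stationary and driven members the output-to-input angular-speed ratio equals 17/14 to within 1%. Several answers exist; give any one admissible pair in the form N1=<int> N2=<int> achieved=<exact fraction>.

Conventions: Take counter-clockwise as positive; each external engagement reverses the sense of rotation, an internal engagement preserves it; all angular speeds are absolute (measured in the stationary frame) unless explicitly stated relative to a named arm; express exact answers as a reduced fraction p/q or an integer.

design class (target 17/14): planetary set
Willis with ω_sun = 0: ω_ring/ω_arm = (N1+N3)/N3; set equal to 17/14  ⇒  N3/N1 = 1/(17/14 − 1) = 14/3
N3 = N1 + 2·N2  ⇒  N2/N1 = (N3/N1 − 1)/2 = (14/3 − 1)/2 = 11/6
smallest multiple with N1 ≥ 12 and N2 ≥ 10: k = 2  ⇒  N1 = 2·6 = 12, N2 = 2·11 = 22 (N1 ≤ 40, N2 ≤ 30, N2 ≠ N1 ✓), N3 = 12 + 2·22 = 56
check: (N1+N3)/N3 with N1 = 12, N3 = 56 gives 17/14; |achieved − target| = 0 ≤ 17/1400 ✓

N1=12 N2=22 achieved=17/14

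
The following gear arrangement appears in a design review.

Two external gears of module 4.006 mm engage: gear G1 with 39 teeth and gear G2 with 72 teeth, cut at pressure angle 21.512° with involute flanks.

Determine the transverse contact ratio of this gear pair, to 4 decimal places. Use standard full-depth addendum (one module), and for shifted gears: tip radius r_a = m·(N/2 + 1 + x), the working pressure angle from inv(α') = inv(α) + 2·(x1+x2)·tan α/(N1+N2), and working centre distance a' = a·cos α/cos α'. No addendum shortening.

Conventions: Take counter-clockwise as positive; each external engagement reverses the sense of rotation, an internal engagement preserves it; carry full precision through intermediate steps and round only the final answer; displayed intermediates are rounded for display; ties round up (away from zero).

1.6831

single-mesh involute tooth geometry (39T engaging 72T at module 4.006)
base radii: r_b1 = 72.675431, r_b2 = 134.170027
tip radii: r_a1 = 82.123000, r_a2 = 148.222000
no profile shift: α' = α, a' = a
action lengths: √(r_a1²−r_b1²) = 38.242239, √(r_a2²−r_b2²) = 62.993374
base pitch p_b = π·m·cos α = 11.708544
CR = (38.242239 + 62.993374 − 222.333000·sin 21.51200°)/11.708544 = 1.683127
contact ratio ≈ 1.6831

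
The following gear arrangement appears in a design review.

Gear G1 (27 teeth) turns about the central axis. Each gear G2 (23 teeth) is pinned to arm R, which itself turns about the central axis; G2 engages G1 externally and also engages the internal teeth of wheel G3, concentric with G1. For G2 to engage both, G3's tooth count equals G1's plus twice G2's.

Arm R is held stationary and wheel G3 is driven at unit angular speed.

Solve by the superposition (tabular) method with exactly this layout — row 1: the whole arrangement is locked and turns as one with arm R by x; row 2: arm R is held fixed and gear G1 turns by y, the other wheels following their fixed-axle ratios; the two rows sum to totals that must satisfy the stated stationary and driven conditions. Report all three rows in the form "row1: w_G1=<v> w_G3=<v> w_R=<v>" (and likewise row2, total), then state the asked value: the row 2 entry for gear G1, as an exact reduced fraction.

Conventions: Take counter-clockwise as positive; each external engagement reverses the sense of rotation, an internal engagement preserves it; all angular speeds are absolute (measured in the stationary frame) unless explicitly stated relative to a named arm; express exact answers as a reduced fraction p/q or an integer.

topology: planetary set — G1 27T / G2 23T / G3 73T, arm = carrier (Willis)
superposition row 1 [locked train]: every member turns x
row 2 (arm held, sun turns y): ω_ring = −(27/73)·y, ω_arm = 0
boundary: total ω_arm = x = 0 and total ω_ring = x − (27/73)·y = 1  ⇒  y = -73/27, x = 0
row 2 ring = −(27/73)·(-73/27) = 1
totals (row 1 + row 2): sun 0 + (-73/27) = -73/27, ring 0 + 1 = 1, arm 0 + 0 = 0
asked cell (row2, sun) = -73/27

row1: w_G1=0 w_G3=0 w_R=0
row2: w_G1=-73/27 w_G3=1 w_R=0
total: w_G1=-73/27 w_G3=1 w_R=0
asked value: -73/27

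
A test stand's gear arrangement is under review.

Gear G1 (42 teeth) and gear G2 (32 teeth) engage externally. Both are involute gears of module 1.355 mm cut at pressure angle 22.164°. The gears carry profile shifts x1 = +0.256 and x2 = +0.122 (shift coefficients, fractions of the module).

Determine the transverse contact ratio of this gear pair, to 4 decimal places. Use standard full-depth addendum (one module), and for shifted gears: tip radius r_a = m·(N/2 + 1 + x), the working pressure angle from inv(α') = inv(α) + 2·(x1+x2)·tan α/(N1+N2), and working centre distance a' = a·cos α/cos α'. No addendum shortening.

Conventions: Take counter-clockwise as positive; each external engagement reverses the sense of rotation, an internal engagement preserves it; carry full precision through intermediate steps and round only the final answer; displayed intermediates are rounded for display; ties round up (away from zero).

1.5449

topology: single-mesh involute geometry — m = 1.355, 42T/32T pair
base radii: r_b1 = 26.352398, r_b2 = 20.078017
tip radii: r_a1 = 30.156880, r_a2 = 23.200310
inv(α') = inv(22.164°) + 2·(+0.256+0.122)·tan α/(42+32) = 0.02468657  ⇒  α' = 23.50805°
a' = a·cos α / cos α' = 50.1350·cos 22.164°/cos 23.50805° = 50.632726
action lengths: √(r_a1²−r_b1²) = 14.662488, √(r_a2²−r_b2²) = 11.624440
base pitch p_b = π·m·cos α = 3.942309
CR = (14.662488 + 11.624440 − 50.632726·sin 23.50805°)/3.942309 = 1.544945
contact ratio ≈ 1.5449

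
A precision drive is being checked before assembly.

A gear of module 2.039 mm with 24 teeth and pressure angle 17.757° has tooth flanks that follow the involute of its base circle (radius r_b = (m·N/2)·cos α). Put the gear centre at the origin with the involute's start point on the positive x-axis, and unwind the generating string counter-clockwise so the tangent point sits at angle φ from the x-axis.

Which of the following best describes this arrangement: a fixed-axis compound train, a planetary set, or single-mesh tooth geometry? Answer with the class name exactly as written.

recognized (one wheel, involute flank): single-mesh tooth geometry, m = 2.039, N = 24
classification: single-mesh tooth geometry

single-mesh tooth geometry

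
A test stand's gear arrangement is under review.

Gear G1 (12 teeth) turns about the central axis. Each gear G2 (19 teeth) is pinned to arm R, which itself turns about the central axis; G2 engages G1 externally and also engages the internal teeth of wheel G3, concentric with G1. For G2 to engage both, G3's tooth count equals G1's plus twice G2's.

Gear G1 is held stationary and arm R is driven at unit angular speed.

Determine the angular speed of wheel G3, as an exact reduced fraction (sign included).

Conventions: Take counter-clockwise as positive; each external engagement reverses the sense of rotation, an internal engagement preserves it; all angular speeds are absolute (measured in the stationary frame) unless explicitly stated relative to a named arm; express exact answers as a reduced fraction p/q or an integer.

31/25

topology: planetary set — G1 12T / G2 19T / G3 50T, arm = carrier (Willis)
ring teeth: 12 + 2·19 = 50
12(ω_sun−ω_arm) = −50(ω_ring−ω_arm),  ω_sun = 0, ω_arm = 1
ω_ring = 1 − (12/50)(0−1) = 31/25
exact speed ratio = 31/25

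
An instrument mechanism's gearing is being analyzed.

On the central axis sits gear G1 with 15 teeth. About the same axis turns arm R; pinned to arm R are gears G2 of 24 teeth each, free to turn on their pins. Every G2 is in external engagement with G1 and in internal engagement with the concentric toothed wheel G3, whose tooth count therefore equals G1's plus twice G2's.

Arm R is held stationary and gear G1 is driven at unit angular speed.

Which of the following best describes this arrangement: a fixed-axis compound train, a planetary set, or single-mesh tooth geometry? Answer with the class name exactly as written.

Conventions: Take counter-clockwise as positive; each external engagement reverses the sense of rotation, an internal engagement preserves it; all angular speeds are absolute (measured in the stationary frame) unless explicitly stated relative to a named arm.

topology: planetary set — G1 15T / G2 24T / G3 63T, arm = carrier (Willis)
classification: planetary set

planetary set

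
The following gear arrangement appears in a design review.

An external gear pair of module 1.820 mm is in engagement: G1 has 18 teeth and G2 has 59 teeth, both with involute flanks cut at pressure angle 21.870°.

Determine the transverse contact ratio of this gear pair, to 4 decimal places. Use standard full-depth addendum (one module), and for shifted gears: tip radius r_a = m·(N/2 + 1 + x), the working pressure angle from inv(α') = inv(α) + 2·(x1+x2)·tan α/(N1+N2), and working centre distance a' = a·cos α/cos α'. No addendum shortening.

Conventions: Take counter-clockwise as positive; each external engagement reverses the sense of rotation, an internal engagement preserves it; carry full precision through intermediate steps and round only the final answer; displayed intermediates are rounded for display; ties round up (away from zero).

topology: single-mesh involute geometry — m = 1.820, 18T/59T pair
base radii: r_b1 = 15.201155, r_b2 = 49.826007
tip radii: r_a1 = 18.200000, r_a2 = 55.510000
no profile shift: α' = α, a' = a
action lengths: √(r_a1²−r_b1²) = 10.008241, √(r_a2²−r_b2²) = 24.468942
base pitch p_b = π·m·cos α = 5.306204
CR = (10.008241 + 24.468942 − 70.070000·sin 21.87000°)/5.306204 = 1.578525
contact ratio ≈ 1.5785

1.5785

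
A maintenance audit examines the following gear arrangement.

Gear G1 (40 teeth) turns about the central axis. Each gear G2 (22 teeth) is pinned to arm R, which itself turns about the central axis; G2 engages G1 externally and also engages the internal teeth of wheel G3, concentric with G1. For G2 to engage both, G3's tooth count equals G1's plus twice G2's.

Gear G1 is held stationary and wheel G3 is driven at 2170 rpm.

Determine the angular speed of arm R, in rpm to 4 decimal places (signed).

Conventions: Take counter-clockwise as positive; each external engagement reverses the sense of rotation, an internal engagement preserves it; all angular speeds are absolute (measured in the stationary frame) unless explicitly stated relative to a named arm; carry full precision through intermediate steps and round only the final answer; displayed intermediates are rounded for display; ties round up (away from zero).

+1470.0000 rpm

planetary set (40T centre, 22T on arm, 84T internal) — Willis relation
normalise by the input: solve with ω_ring = 1, then scale by 2170 rpm
ring teeth: 40 + 2·22 = 84
40(ω_sun−ω_arm) = −84(ω_ring−ω_arm),  ω_sun = 0, ω_ring = 1
40(0−ω_arm) = −84(1−ω_arm)  ⇒  124·ω_arm = 84  ⇒  ω_arm = 21/31
scale: ω_arm = 21/31 × 2170 rpm = +1470.0000 rpm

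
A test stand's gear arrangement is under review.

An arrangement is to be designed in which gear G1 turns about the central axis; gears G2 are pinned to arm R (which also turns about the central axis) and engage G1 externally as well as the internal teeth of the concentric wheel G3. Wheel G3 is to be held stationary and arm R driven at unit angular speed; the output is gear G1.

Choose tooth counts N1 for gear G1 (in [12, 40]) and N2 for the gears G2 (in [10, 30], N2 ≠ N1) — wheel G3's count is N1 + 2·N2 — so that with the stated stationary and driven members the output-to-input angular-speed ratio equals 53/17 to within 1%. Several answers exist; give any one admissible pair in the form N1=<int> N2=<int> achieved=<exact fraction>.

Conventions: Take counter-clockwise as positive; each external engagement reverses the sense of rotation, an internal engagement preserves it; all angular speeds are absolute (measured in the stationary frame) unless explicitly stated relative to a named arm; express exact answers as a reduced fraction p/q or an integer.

class = planetary set [ratio 53/17 wanted; Willis about the carrier]
Willis with ω_ring = 0: ω_sun/ω_arm = (N1+N3)/N1; set equal to 53/17  ⇒  N3/N1 = 53/17 − 1 = 36/17
N3 = N1 + 2·N2  ⇒  N2/N1 = (N3/N1 − 1)/2 = (36/17 − 1)/2 = 19/34
smallest multiple with N1 ≥ 12 and N2 ≥ 10: k = 1  ⇒  N1 = 1·34 = 34, N2 = 1·19 = 19 (N1 ≤ 40, N2 ≤ 30, N2 ≠ N1 ✓), N3 = 34 + 2·19 = 72
check: (N1+N3)/N1 with N1 = 34, N3 = 72 gives 53/17; |achieved − target| = 0 ≤ 53/1700 ✓

N1=34 N2=19 achieved=53/17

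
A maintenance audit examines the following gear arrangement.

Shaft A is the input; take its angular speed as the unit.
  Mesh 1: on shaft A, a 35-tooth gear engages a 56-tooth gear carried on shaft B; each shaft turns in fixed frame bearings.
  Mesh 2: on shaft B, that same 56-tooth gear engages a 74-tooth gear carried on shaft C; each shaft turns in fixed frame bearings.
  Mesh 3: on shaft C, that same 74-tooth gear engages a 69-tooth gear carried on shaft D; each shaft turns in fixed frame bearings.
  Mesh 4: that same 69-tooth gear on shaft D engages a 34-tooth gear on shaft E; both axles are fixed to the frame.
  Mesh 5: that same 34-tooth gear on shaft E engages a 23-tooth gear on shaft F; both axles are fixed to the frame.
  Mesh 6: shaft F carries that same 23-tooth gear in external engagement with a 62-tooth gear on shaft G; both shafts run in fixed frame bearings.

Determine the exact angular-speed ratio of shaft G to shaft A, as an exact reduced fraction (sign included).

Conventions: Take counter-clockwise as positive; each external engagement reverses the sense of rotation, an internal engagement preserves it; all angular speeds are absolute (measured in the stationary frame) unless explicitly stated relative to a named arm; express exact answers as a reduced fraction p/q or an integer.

35/62

class = fixed-axis compound train [6 meshes; 6 ratios multiply, 6 sense flips]
mesh 1 [35T→56T]: running ratio 5/8, sense −
mesh 2 [56T→74T]: running ratio 35/74, sense +
mesh 3 [74T→69T]: running ratio 35/69, sense −
mesh 4 [69T→34T]: running ratio 35/34, sense +
mesh 5 [34T→23T]: running ratio 35/23, sense −
mesh 6 [23T→62T]: running ratio 35/62, sense +
ω_out/ω_in = 35/62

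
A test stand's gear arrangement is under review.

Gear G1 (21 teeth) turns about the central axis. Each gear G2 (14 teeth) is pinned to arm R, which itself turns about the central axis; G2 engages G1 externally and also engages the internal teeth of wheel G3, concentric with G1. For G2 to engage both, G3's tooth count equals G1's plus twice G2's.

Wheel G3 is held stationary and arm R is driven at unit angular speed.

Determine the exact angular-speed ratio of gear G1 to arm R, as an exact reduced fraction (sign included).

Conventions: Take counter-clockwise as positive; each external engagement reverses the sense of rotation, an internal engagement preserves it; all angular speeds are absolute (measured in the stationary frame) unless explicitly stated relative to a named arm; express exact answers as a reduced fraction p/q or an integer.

10/3

class = planetary set [G3 = 21+2·14 = 49; Willis about the carrier]
ring teeth: 21 + 2·14 = 49
21(ω_sun−ω_arm) = −49(ω_ring−ω_arm),  ω_ring = 0, ω_arm = 1
ω_sun = 1 − (49/21)(0−1) = 10/3
ω_out/ω_in = 10/3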